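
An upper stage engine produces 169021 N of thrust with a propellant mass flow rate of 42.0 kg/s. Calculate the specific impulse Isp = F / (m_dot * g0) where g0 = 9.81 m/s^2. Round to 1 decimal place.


Step 1: m_dot * g0 = 42.0 * 9.81 = 412.02
Step 2: Isp = 169021 / 412.02 = 410.2 s

410.2


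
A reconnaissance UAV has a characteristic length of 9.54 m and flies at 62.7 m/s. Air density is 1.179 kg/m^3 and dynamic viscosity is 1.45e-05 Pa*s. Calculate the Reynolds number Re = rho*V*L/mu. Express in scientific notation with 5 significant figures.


Step 1: Numerator = rho * V * L = 1.179 * 62.7 * 9.54 = 705.228282
Step 2: Re = 705.228282 / 1.45e-05
Step 3: Re = 4.8636e+07

4.8636e+07


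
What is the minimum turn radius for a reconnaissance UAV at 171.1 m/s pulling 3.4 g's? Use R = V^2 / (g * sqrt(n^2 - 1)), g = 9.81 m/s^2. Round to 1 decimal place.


Step 1: V^2 = 171.1^2 = 29275.21
Step 2: n^2 - 1 = 3.4^2 - 1 = 10.56
Step 3: sqrt(10.56) = 3.249615
Step 4: R = 29275.21 / (9.81 * 3.249615) = 918.3 m

918.3


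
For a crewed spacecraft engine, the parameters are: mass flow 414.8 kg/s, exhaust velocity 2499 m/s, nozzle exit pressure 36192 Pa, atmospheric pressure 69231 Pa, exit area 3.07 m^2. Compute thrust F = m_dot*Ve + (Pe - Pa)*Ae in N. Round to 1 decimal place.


Step 1: Momentum thrust = m_dot * Ve = 414.8 * 2499 = 1036585.2 N
Step 2: Pressure thrust = (Pe - Pa) * Ae = (36192 - 69231) * 3.07 = -101429.73 N
Step 3: Total thrust F = 1036585.2 + -101429.73 = 935155.5 N

935155.5


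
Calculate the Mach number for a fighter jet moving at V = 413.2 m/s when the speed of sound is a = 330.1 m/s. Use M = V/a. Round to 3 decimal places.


Step 1: M = V / a = 413.2 / 330.1
Step 2: M = 1.252

1.252


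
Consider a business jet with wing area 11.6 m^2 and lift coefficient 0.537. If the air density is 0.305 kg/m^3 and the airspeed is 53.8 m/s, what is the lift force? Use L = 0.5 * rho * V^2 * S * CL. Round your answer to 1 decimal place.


Step 1: Calculate dynamic pressure q = 0.5 * 0.305 * 53.8^2 = 0.5 * 0.305 * 2894.44 = 441.4021 Pa
Step 2: Multiply by wing area and lift coefficient: L = 441.4021 * 11.6 * 0.537
Step 3: L = 5120.2644 * 0.537 = 2749.6 N

2749.6


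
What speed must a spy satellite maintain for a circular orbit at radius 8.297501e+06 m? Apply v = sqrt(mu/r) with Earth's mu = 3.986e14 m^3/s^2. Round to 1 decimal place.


Step 1: mu / r = 3.986e14 / 8.297501e+06 = 48038560.0436
Step 2: v = sqrt(48038560.0436) = 6931.0 m/s

6931.0


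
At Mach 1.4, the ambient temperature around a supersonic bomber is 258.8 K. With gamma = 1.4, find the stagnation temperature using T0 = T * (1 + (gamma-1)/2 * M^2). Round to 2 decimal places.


Step 1: (gamma-1)/2 = 0.2
Step 2: M^2 = 1.96
Step 3: 1 + 0.2 * 1.96 = 1.392
Step 4: T0 = 258.8 * 1.392 = 360.25 K

360.25


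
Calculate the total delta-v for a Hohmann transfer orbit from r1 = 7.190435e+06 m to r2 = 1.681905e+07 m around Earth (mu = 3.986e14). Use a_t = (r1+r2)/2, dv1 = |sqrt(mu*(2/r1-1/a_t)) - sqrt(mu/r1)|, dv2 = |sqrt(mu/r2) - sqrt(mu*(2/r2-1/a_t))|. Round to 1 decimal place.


Step 1: Transfer semi-major axis a_t = (7.190435e+06 + 1.681905e+07) / 2 = 1.200474e+07 m
Step 2: v1 (circular at r1) = sqrt(mu/r1) = 7445.45 m/s
Step 3: v_t1 = sqrt(mu*(2/r1 - 1/a_t)) = 8812.83 m/s
Step 4: dv1 = |8812.83 - 7445.45| = 1367.38 m/s
Step 5: v2 (circular at r2) = 4868.19 m/s, v_t2 = 3767.64 m/s
Step 6: dv2 = |4868.19 - 3767.64| = 1100.56 m/s
Step 7: Total delta-v = 1367.38 + 1100.56 = 2467.9 m/s

2467.9


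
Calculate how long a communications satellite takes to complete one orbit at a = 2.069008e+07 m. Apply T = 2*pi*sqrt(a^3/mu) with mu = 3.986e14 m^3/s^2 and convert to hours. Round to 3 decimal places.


Step 1: a^3 / mu = 8.856997e+21 / 3.986e14 = 2.222026e+07
Step 2: sqrt(2.222026e+07) = 4713.8375 s
Step 3: T = 2*pi * 4713.8375 = 29617.91 s
Step 4: T in hours = 29617.91 / 3600 = 8.227 hours

8.227


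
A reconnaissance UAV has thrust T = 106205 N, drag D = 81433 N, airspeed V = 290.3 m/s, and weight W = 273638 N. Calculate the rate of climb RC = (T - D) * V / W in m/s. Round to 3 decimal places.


Step 1: Excess thrust = T - D = 106205 - 81433 = 24772 N
Step 2: Excess power = 24772 * 290.3 = 7191311.6 W
Step 3: RC = 7191311.6 / 273638 = 26.280 m/s

26.280


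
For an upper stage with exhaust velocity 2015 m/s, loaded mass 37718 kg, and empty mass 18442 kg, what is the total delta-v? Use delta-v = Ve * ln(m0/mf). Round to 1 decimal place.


Step 1: Mass ratio m0/mf = 37718 / 18442 = 2.045223
Step 2: ln(2.045223) = 0.715507
Step 3: delta-v = 2015 * 0.715507 = 1441.7 m/s

1441.7


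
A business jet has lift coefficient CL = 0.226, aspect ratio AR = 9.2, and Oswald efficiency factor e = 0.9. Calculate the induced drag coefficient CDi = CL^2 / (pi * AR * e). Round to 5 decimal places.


Step 1: CL^2 = 0.226^2 = 0.051076
Step 2: pi * AR * e = 3.14159 * 9.2 * 0.9 = 26.012387
Step 3: CDi = 0.051076 / 26.012387 = 0.00196

0.00196


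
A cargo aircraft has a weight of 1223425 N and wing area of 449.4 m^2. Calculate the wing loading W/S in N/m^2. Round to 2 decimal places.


Step 1: Wing loading = W / S = 1223425 / 449.4
Step 2: Wing loading = 2722.35 N/m^2

2722.35


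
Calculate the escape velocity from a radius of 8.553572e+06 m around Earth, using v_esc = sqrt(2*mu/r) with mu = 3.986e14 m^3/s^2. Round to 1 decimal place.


Step 1: 2*mu/r = 2 * 3.986e14 / 8.553572e+06 = 93200828.8467
Step 2: v_esc = sqrt(93200828.8467) = 9654.1 m/s

9654.1


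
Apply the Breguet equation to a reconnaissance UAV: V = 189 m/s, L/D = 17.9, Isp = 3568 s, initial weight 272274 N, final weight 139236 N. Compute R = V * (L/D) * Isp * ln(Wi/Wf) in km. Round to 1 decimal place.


Step 1: Coefficient = V * (L/D) * Isp = 189 * 17.9 * 3568 = 12070900.8 m
Step 2: Wi/Wf = 272274 / 139236 = 1.955486
Step 3: ln(1.955486) = 0.670639
Step 4: R = 12070900.8 * 0.670639 = 8095211.7 m = 8095.2 km

8095.2


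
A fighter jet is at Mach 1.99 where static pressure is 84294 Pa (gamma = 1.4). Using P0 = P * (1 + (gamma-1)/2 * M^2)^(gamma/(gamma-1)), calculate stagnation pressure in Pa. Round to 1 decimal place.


Step 1: (gamma-1)/2 * M^2 = 0.2 * 3.9601 = 0.79202
Step 2: 1 + 0.79202 = 1.79202
Step 3: Exponent gamma/(gamma-1) = 3.5
Step 4: P0 = 84294 * 1.79202^3.5 = 649376.6 Pa

649376.6


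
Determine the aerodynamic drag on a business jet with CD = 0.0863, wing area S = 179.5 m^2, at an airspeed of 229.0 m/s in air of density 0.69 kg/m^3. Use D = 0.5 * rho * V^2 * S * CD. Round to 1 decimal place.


Step 1: Dynamic pressure q = 0.5 * 0.69 * 229.0^2 = 18092.145 Pa
Step 2: Drag D = q * S * CD = 18092.145 * 179.5 * 0.0863
Step 3: D = 280262.7 N

280262.7


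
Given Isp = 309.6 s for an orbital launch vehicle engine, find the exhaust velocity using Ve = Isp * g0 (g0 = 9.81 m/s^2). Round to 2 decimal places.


Step 1: Ve = Isp * g0 = 309.6 * 9.81
Step 2: Ve = 3037.18 m/s

3037.18


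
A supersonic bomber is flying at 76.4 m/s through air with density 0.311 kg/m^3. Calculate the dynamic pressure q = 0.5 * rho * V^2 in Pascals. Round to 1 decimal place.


Step 1: V^2 = 76.4^2 = 5836.96
Step 2: q = 0.5 * 0.311 * 5836.96
Step 3: q = 907.6 Pa

907.6


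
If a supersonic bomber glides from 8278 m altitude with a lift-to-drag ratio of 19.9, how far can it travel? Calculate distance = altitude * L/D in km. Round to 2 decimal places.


Step 1: Glide distance = altitude * L/D = 8278 * 19.9 = 164732.2 m
Step 2: Convert to km: 164732.2 / 1000 = 164.73 km

164.73


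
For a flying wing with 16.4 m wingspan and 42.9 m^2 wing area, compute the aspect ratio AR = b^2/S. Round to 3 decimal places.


Step 1: b^2 = 16.4^2 = 268.96
Step 2: AR = 268.96 / 42.9 = 6.269

6.269


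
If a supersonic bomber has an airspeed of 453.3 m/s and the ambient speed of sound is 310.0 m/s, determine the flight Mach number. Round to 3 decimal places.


Step 1: M = V / a = 453.3 / 310.0
Step 2: M = 1.462

1.462


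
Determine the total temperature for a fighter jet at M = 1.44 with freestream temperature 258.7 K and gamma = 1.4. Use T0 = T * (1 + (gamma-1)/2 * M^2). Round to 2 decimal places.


Step 1: (gamma-1)/2 = 0.2
Step 2: M^2 = 2.0736
Step 3: 1 + 0.2 * 2.0736 = 1.41472
Step 4: T0 = 258.7 * 1.41472 = 365.99 K

365.99


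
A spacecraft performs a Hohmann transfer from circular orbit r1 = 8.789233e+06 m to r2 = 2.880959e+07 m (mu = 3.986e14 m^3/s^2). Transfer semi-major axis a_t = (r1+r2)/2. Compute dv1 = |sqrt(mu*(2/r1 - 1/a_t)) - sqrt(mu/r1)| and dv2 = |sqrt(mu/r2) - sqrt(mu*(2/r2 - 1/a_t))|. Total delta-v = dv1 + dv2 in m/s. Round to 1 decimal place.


Step 1: Transfer semi-major axis a_t = (8.789233e+06 + 2.880959e+07) / 2 = 1.879941e+07 m
Step 2: v1 (circular at r1) = sqrt(mu/r1) = 6734.31 m/s
Step 3: v_t1 = sqrt(mu*(2/r1 - 1/a_t)) = 8336.61 m/s
Step 4: dv1 = |8336.61 - 6734.31| = 1602.3 m/s
Step 5: v2 (circular at r2) = 3719.63 m/s, v_t2 = 2543.33 m/s
Step 6: dv2 = |3719.63 - 2543.33| = 1176.3 m/s
Step 7: Total delta-v = 1602.3 + 1176.3 = 2778.6 m/s

2778.6


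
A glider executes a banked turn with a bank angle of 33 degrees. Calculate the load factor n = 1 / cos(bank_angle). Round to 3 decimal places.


Step 1: Convert 33 degrees to radians = 0.575959
Step 2: cos(33 deg) = 0.838671
Step 3: n = 1 / 0.838671 = 1.192

1.192


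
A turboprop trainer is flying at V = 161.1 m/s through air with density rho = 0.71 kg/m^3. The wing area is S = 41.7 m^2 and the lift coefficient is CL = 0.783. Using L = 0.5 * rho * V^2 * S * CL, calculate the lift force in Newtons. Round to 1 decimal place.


Step 1: Calculate dynamic pressure q = 0.5 * 0.71 * 161.1^2 = 0.5 * 0.71 * 25953.21 = 9213.3895 Pa
Step 2: Multiply by wing area and lift coefficient: L = 9213.3895 * 41.7 * 0.783
Step 3: L = 384198.3442 * 0.783 = 300827.3 N

300827.3


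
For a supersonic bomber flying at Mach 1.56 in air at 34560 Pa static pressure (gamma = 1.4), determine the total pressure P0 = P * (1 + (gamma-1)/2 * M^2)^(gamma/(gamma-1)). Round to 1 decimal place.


Step 1: (gamma-1)/2 * M^2 = 0.2 * 2.4336 = 0.48672
Step 2: 1 + 0.48672 = 1.48672
Step 3: Exponent gamma/(gamma-1) = 3.5
Step 4: P0 = 34560 * 1.48672^3.5 = 138476.4 Pa

138476.4


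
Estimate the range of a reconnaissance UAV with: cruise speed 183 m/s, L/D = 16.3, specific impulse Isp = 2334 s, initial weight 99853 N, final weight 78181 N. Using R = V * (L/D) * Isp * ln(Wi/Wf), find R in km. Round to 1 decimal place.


Step 1: Coefficient = V * (L/D) * Isp = 183 * 16.3 * 2334 = 6962088.6 m
Step 2: Wi/Wf = 99853 / 78181 = 1.277203
Step 3: ln(1.277203) = 0.244672
Step 4: R = 6962088.6 * 0.244672 = 1703431.3 m = 1703.4 km

1703.4


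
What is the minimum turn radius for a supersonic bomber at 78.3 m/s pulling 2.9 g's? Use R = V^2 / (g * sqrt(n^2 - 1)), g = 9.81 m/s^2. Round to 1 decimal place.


Step 1: V^2 = 78.3^2 = 6130.89
Step 2: n^2 - 1 = 2.9^2 - 1 = 7.41
Step 3: sqrt(7.41) = 2.722132
Step 4: R = 6130.89 / (9.81 * 2.722132) = 229.6 m

229.6


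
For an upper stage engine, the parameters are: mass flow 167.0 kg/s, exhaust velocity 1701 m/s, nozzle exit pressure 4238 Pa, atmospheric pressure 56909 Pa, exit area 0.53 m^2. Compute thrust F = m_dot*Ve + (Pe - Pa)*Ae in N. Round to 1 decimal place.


Step 1: Momentum thrust = m_dot * Ve = 167.0 * 1701 = 284067.0 N
Step 2: Pressure thrust = (Pe - Pa) * Ae = (4238 - 56909) * 0.53 = -27915.63 N
Step 3: Total thrust F = 284067.0 + -27915.63 = 256151.4 N

256151.4


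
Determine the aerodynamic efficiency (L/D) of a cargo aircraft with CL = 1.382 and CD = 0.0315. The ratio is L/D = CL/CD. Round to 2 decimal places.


Step 1: L/D = CL / CD = 1.382 / 0.0315
Step 2: L/D = 43.87

43.87


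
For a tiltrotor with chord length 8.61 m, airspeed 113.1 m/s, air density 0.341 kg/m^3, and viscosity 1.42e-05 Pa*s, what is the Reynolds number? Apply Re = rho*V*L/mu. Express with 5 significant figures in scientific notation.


Step 1: Numerator = rho * V * L = 0.341 * 113.1 * 8.61 = 332.062731
Step 2: Re = 332.062731 / 1.42e-05
Step 3: Re = 2.3385e+07

2.3385e+07


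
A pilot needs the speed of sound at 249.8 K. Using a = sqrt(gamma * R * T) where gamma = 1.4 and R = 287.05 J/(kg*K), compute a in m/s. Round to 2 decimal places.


Step 1: gamma * R * T = 1.4 * 287.05 * 249.8 = 100387.126
Step 2: a = sqrt(100387.126) = 316.84 m/s

316.84


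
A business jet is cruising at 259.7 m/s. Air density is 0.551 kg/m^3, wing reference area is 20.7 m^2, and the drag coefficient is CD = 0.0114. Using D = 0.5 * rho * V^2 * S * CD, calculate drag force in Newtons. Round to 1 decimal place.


Step 1: Dynamic pressure q = 0.5 * 0.551 * 259.7^2 = 18580.8468 Pa
Step 2: Drag D = q * S * CD = 18580.8468 * 20.7 * 0.0114
Step 3: D = 4384.7 N

4384.7


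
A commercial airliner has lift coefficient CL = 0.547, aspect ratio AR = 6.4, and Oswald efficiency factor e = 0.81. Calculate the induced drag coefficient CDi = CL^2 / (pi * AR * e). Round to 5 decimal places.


Step 1: CL^2 = 0.547^2 = 0.299209
Step 2: pi * AR * e = 3.14159 * 6.4 * 0.81 = 16.286016
Step 3: CDi = 0.299209 / 16.286016 = 0.01837

0.01837


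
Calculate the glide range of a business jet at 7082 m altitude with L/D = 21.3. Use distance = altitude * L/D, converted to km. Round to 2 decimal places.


Step 1: Glide distance = altitude * L/D = 7082 * 21.3 = 150846.6 m
Step 2: Convert to km: 150846.6 / 1000 = 150.85 km

150.85


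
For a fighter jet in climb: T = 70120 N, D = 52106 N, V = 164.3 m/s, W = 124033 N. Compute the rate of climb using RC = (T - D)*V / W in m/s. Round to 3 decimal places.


Step 1: Excess thrust = T - D = 70120 - 52106 = 18014 N
Step 2: Excess power = 18014 * 164.3 = 2959700.2 W
Step 3: RC = 2959700.2 / 124033 = 23.862 m/s

23.862


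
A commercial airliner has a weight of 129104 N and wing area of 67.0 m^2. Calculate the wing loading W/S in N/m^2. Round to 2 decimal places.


Step 1: Wing loading = W / S = 129104 / 67.0
Step 2: Wing loading = 1926.93 N/m^2

1926.93


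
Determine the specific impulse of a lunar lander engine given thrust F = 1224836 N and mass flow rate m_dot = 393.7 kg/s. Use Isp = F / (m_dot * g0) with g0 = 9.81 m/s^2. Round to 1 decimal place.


Step 1: m_dot * g0 = 393.7 * 9.81 = 3862.2
Step 2: Isp = 1224836 / 3862.2 = 317.1 s

317.1


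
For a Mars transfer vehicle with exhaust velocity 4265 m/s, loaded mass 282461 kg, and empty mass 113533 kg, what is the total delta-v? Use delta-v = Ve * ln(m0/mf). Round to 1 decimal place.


Step 1: Mass ratio m0/mf = 282461 / 113533 = 2.48792
Step 2: ln(2.48792) = 0.911447
Step 3: delta-v = 4265 * 0.911447 = 3887.3 m/s

3887.3


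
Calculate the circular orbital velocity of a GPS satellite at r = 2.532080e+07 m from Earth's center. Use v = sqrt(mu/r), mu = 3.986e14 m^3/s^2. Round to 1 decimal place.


Step 1: mu / r = 3.986e14 / 2.532080e+07 = 15741998.673
Step 2: v = sqrt(15741998.673) = 3967.6 m/s

3967.6


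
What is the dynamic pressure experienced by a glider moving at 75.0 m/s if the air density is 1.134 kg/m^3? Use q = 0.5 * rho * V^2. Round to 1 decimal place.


Step 1: V^2 = 75.0^2 = 5625.0
Step 2: q = 0.5 * 1.134 * 5625.0
Step 3: q = 3189.4 Pa

3189.4


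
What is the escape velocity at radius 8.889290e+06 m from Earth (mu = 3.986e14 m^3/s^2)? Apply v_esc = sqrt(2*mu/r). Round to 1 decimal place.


Step 1: 2*mu/r = 2 * 3.986e14 / 8.889290e+06 = 89680953.147
Step 2: v_esc = sqrt(89680953.147) = 9470.0 m/s

9470.0


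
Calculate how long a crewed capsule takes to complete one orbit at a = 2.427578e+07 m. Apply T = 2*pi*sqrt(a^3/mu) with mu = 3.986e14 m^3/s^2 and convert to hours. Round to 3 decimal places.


Step 1: a^3 / mu = 1.430604e+22 / 3.986e14 = 3.589073e+07
Step 2: sqrt(3.589073e+07) = 5990.8872 s
Step 3: T = 2*pi * 5990.8872 = 37641.85 s
Step 4: T in hours = 37641.85 / 3600 = 10.456 hours

10.456


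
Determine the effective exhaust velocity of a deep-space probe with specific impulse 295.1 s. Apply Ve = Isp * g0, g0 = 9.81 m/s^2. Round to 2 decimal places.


Step 1: Ve = Isp * g0 = 295.1 * 9.81
Step 2: Ve = 2894.93 m/s

2894.93


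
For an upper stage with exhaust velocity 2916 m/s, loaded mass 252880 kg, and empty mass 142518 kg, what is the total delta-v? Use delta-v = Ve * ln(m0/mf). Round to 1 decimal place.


Step 1: Mass ratio m0/mf = 252880 / 142518 = 1.774372
Step 2: ln(1.774372) = 0.573447
Step 3: delta-v = 2916 * 0.573447 = 1672.2 m/s

1672.2


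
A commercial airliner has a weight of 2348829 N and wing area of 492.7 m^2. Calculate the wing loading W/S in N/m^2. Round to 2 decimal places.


Step 1: Wing loading = W / S = 2348829 / 492.7
Step 2: Wing loading = 4767.26 N/m^2

4767.26


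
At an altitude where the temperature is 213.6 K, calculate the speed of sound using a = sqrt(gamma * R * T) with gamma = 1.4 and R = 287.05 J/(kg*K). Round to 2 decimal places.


Step 1: gamma * R * T = 1.4 * 287.05 * 213.6 = 85839.432
Step 2: a = sqrt(85839.432) = 292.98 m/s

292.98


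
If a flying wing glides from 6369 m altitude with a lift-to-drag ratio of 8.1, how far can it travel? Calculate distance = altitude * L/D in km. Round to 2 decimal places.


Step 1: Glide distance = altitude * L/D = 6369 * 8.1 = 51588.9 m
Step 2: Convert to km: 51588.9 / 1000 = 51.59 km

51.59


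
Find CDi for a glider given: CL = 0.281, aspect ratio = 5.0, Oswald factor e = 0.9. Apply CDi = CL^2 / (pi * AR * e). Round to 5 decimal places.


Step 1: CL^2 = 0.281^2 = 0.078961
Step 2: pi * AR * e = 3.14159 * 5.0 * 0.9 = 14.137167
Step 3: CDi = 0.078961 / 14.137167 = 0.00559

0.00559


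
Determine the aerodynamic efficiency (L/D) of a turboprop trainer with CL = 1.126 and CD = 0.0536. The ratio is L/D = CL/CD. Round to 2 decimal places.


Step 1: L/D = CL / CD = 1.126 / 0.0536
Step 2: L/D = 21.01

21.01


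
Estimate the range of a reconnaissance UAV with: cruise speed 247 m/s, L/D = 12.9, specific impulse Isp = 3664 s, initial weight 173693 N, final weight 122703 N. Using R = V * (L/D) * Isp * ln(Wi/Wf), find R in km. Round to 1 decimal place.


Step 1: Coefficient = V * (L/D) * Isp = 247 * 12.9 * 3664 = 11674603.2 m
Step 2: Wi/Wf = 173693 / 122703 = 1.415556
Step 3: ln(1.415556) = 0.347523
Step 4: R = 11674603.2 * 0.347523 = 4057188.1 m = 4057.2 km

4057.2


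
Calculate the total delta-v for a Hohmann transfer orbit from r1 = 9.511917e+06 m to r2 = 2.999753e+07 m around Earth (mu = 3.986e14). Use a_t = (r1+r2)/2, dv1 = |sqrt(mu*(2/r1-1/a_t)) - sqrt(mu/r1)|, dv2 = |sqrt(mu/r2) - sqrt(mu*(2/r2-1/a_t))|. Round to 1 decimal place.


Step 1: Transfer semi-major axis a_t = (9.511917e+06 + 2.999753e+07) / 2 = 1.975472e+07 m
Step 2: v1 (circular at r1) = sqrt(mu/r1) = 6473.43 m/s
Step 3: v_t1 = sqrt(mu*(2/r1 - 1/a_t)) = 7977.04 m/s
Step 4: dv1 = |7977.04 - 6473.43| = 1503.61 m/s
Step 5: v2 (circular at r2) = 3645.24 m/s, v_t2 = 2529.44 m/s
Step 6: dv2 = |3645.24 - 2529.44| = 1115.8 m/s
Step 7: Total delta-v = 1503.61 + 1115.8 = 2619.4 m/s

2619.4


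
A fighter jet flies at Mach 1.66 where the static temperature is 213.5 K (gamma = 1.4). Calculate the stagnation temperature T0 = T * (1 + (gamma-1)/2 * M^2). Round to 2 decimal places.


Step 1: (gamma-1)/2 = 0.2
Step 2: M^2 = 2.7556
Step 3: 1 + 0.2 * 2.7556 = 1.55112
Step 4: T0 = 213.5 * 1.55112 = 331.16 K

331.16


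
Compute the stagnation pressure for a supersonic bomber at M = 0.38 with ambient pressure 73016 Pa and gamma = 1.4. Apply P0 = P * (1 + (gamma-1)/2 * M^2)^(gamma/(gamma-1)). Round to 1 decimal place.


Step 1: (gamma-1)/2 * M^2 = 0.2 * 0.1444 = 0.02888
Step 2: 1 + 0.02888 = 1.02888
Step 3: Exponent gamma/(gamma-1) = 3.5
Step 4: P0 = 73016 * 1.02888^3.5 = 80666.8 Pa

80666.8


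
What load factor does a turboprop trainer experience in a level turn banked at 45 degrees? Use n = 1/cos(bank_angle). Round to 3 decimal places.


Step 1: Convert 45 degrees to radians = 0.785398
Step 2: cos(45 deg) = 0.707107
Step 3: n = 1 / 0.707107 = 1.414

1.414


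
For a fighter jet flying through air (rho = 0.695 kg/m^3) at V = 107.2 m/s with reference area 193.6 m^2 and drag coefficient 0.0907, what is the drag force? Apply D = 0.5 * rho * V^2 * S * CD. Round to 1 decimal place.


Step 1: Dynamic pressure q = 0.5 * 0.695 * 107.2^2 = 3993.4144 Pa
Step 2: Drag D = q * S * CD = 3993.4144 * 193.6 * 0.0907
Step 3: D = 70122.4 N

70122.4


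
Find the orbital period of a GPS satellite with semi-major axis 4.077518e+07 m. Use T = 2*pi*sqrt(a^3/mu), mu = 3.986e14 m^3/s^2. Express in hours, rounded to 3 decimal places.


Step 1: a^3 / mu = 6.779344e+22 / 3.986e14 = 1.700789e+08
Step 2: sqrt(1.700789e+08) = 13041.4291 s
Step 3: T = 2*pi * 13041.4291 = 81941.72 s
Step 4: T in hours = 81941.72 / 3600 = 22.762 hours

22.762


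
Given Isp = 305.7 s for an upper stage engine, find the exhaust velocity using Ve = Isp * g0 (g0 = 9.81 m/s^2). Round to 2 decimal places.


Step 1: Ve = Isp * g0 = 305.7 * 9.81
Step 2: Ve = 2998.92 m/s

2998.92


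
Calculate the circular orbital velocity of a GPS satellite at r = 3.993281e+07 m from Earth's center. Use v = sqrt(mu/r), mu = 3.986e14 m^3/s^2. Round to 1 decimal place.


Step 1: mu / r = 3.986e14 / 3.993281e+07 = 9981766.8729
Step 2: v = sqrt(9981766.8729) = 3159.4 m/s

3159.4


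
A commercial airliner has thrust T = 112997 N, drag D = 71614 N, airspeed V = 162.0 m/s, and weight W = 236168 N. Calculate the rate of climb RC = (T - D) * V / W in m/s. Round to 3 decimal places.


Step 1: Excess thrust = T - D = 112997 - 71614 = 41383 N
Step 2: Excess power = 41383 * 162.0 = 6704046.0 W
Step 3: RC = 6704046.0 / 236168 = 28.387 m/s

28.387


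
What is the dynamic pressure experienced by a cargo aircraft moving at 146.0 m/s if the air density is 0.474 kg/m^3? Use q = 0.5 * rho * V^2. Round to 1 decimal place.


Step 1: V^2 = 146.0^2 = 21316.0
Step 2: q = 0.5 * 0.474 * 21316.0
Step 3: q = 5051.9 Pa

5051.9


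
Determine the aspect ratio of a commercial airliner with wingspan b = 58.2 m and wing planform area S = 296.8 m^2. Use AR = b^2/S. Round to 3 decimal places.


Step 1: b^2 = 58.2^2 = 3387.24
Step 2: AR = 3387.24 / 296.8 = 11.413

11.413


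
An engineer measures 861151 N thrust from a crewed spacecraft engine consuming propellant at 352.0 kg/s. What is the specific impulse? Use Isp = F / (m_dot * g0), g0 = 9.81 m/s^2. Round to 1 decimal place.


Step 1: m_dot * g0 = 352.0 * 9.81 = 3453.12
Step 2: Isp = 861151 / 3453.12 = 249.4 s

249.4


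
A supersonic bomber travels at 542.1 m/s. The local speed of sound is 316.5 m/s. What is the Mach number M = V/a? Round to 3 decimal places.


Step 1: M = V / a = 542.1 / 316.5
Step 2: M = 1.713

1.713


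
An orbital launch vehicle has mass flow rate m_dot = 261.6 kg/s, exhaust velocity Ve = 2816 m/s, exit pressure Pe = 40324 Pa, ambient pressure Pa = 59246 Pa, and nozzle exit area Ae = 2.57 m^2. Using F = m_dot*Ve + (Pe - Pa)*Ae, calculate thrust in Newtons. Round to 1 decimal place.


Step 1: Momentum thrust = m_dot * Ve = 261.6 * 2816 = 736665.6 N
Step 2: Pressure thrust = (Pe - Pa) * Ae = (40324 - 59246) * 2.57 = -48629.54 N
Step 3: Total thrust F = 736665.6 + -48629.54 = 688036.1 N

688036.1


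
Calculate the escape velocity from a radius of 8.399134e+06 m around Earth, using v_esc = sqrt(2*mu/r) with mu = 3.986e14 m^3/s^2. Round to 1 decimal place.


Step 1: 2*mu/r = 2 * 3.986e14 / 8.399134e+06 = 94914547.1426
Step 2: v_esc = sqrt(94914547.1426) = 9742.4 m/s

9742.4


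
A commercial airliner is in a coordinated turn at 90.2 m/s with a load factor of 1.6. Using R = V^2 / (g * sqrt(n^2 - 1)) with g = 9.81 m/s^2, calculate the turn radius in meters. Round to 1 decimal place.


Step 1: V^2 = 90.2^2 = 8136.04
Step 2: n^2 - 1 = 1.6^2 - 1 = 1.56
Step 3: sqrt(1.56) = 1.249
Step 4: R = 8136.04 / (9.81 * 1.249) = 664.0 m

664.0


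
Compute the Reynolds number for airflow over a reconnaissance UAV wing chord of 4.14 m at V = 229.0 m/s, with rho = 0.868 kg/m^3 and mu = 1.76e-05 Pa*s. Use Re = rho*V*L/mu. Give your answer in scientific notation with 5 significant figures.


Step 1: Numerator = rho * V * L = 0.868 * 229.0 * 4.14 = 822.91608
Step 2: Re = 822.91608 / 1.76e-05
Step 3: Re = 4.6757e+07

4.6757e+07


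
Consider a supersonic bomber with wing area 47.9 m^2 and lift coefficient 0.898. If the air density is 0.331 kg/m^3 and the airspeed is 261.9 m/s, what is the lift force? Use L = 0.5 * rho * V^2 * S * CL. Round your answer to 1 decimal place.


Step 1: Calculate dynamic pressure q = 0.5 * 0.331 * 261.9^2 = 0.5 * 0.331 * 68591.61 = 11351.9115 Pa
Step 2: Multiply by wing area and lift coefficient: L = 11351.9115 * 47.9 * 0.898
Step 3: L = 543756.5587 * 0.898 = 488293.4 N

488293.4


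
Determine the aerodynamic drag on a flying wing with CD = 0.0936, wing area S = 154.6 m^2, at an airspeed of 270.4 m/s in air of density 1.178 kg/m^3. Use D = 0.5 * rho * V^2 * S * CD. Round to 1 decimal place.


Step 1: Dynamic pressure q = 0.5 * 1.178 * 270.4^2 = 43065.4182 Pa
Step 2: Drag D = q * S * CD = 43065.4182 * 154.6 * 0.0936
Step 3: D = 623180.7 N

623180.7


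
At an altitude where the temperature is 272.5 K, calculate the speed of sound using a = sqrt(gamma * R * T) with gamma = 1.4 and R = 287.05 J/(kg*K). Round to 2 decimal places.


Step 1: gamma * R * T = 1.4 * 287.05 * 272.5 = 109509.575
Step 2: a = sqrt(109509.575) = 330.92 m/s

330.92


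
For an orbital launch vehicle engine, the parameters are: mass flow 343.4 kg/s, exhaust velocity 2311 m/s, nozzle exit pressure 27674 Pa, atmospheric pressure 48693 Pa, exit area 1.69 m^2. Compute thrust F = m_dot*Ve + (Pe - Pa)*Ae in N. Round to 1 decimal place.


Step 1: Momentum thrust = m_dot * Ve = 343.4 * 2311 = 793597.4 N
Step 2: Pressure thrust = (Pe - Pa) * Ae = (27674 - 48693) * 1.69 = -35522.11 N
Step 3: Total thrust F = 793597.4 + -35522.11 = 758075.3 N

758075.3


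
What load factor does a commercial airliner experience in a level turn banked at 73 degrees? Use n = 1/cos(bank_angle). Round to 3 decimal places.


Step 1: Convert 73 degrees to radians = 1.27409
Step 2: cos(73 deg) = 0.292372
Step 3: n = 1 / 0.292372 = 3.420

3.420


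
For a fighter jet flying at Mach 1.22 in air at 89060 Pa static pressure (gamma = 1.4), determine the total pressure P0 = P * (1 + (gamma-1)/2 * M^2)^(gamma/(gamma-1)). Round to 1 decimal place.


Step 1: (gamma-1)/2 * M^2 = 0.2 * 1.4884 = 0.29768
Step 2: 1 + 0.29768 = 1.29768
Step 3: Exponent gamma/(gamma-1) = 3.5
Step 4: P0 = 89060 * 1.29768^3.5 = 221701.9 Pa

221701.9


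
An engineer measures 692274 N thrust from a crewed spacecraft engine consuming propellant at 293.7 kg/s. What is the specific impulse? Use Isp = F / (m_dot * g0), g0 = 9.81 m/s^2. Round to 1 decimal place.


Step 1: m_dot * g0 = 293.7 * 9.81 = 2881.2
Step 2: Isp = 692274 / 2881.2 = 240.3 s

240.3


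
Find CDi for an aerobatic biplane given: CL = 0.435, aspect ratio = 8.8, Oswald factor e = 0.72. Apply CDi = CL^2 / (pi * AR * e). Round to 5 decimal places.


Step 1: CL^2 = 0.435^2 = 0.189225
Step 2: pi * AR * e = 3.14159 * 8.8 * 0.72 = 19.905131
Step 3: CDi = 0.189225 / 19.905131 = 0.00951

0.00951


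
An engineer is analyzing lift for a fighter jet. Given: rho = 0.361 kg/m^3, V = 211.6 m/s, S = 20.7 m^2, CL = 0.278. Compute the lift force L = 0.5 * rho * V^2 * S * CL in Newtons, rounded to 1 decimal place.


Step 1: Calculate dynamic pressure q = 0.5 * 0.361 * 211.6^2 = 0.5 * 0.361 * 44774.56 = 8081.8081 Pa
Step 2: Multiply by wing area and lift coefficient: L = 8081.8081 * 20.7 * 0.278
Step 3: L = 167293.4273 * 0.278 = 46507.6 N

46507.6


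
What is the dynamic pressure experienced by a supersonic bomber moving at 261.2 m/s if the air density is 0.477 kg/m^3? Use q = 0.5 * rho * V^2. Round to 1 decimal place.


Step 1: V^2 = 261.2^2 = 68225.44
Step 2: q = 0.5 * 0.477 * 68225.44
Step 3: q = 16271.8 Pa

16271.8


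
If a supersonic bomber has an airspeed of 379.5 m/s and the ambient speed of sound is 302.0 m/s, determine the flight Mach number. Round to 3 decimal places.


Step 1: M = V / a = 379.5 / 302.0
Step 2: M = 1.257

1.257


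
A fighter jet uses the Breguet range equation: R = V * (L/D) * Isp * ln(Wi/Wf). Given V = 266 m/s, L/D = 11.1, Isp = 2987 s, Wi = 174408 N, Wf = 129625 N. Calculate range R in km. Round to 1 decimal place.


Step 1: Coefficient = V * (L/D) * Isp = 266 * 11.1 * 2987 = 8819416.2 m
Step 2: Wi/Wf = 174408 / 129625 = 1.345481
Step 3: ln(1.345481) = 0.296752
Step 4: R = 8819416.2 * 0.296752 = 2617176.9 m = 2617.2 km

2617.2


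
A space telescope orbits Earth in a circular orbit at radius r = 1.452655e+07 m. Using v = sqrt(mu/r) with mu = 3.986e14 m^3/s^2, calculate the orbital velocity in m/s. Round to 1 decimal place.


Step 1: mu / r = 3.986e14 / 1.452655e+07 = 27439412.6616
Step 2: v = sqrt(27439412.6616) = 5238.3 m/s

5238.3


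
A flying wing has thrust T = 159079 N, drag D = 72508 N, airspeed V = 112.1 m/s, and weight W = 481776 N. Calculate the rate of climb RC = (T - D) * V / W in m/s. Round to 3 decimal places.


Step 1: Excess thrust = T - D = 159079 - 72508 = 86571 N
Step 2: Excess power = 86571 * 112.1 = 9704609.1 W
Step 3: RC = 9704609.1 / 481776 = 20.143 m/s

20.143


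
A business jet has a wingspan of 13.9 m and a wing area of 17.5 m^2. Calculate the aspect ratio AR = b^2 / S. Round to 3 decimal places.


Step 1: b^2 = 13.9^2 = 193.21
Step 2: AR = 193.21 / 17.5 = 11.041

11.041


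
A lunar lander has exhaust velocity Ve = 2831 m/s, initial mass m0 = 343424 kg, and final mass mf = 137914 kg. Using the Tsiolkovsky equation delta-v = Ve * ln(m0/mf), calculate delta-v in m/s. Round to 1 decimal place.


Step 1: Mass ratio m0/mf = 343424 / 137914 = 2.490132
Step 2: ln(2.490132) = 0.912336
Step 3: delta-v = 2831 * 0.912336 = 2582.8 m/s

2582.8


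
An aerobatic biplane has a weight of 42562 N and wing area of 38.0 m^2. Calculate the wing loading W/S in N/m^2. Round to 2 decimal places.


Step 1: Wing loading = W / S = 42562 / 38.0
Step 2: Wing loading = 1120.05 N/m^2

1120.05


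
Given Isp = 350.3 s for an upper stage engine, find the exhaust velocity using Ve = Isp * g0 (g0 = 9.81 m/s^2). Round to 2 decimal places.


Step 1: Ve = Isp * g0 = 350.3 * 9.81
Step 2: Ve = 3436.44 m/s

3436.44


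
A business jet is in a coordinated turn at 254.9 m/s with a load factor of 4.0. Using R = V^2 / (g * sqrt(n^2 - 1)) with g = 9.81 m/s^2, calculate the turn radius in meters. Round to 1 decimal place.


Step 1: V^2 = 254.9^2 = 64974.01
Step 2: n^2 - 1 = 4.0^2 - 1 = 15.0
Step 3: sqrt(15.0) = 3.872983
Step 4: R = 64974.01 / (9.81 * 3.872983) = 1710.1 m

1710.1


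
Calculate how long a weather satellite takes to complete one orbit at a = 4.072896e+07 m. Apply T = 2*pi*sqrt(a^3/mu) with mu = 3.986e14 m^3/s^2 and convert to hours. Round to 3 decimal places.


Step 1: a^3 / mu = 6.756316e+22 / 3.986e14 = 1.695012e+08
Step 2: sqrt(1.695012e+08) = 13019.261 s
Step 3: T = 2*pi * 13019.261 = 81802.43 s
Step 4: T in hours = 81802.43 / 3600 = 22.723 hours

22.723


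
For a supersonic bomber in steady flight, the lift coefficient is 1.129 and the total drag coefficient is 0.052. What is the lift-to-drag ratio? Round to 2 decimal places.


Step 1: L/D = CL / CD = 1.129 / 0.052
Step 2: L/D = 21.71

21.71


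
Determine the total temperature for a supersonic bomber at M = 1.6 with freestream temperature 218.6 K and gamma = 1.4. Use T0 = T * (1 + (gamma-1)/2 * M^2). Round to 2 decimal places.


Step 1: (gamma-1)/2 = 0.2
Step 2: M^2 = 2.56
Step 3: 1 + 0.2 * 2.56 = 1.512
Step 4: T0 = 218.6 * 1.512 = 330.52 K

330.52


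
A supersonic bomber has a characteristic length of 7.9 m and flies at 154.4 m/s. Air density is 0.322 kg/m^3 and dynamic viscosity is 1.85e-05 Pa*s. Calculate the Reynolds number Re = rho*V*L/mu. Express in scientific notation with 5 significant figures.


Step 1: Numerator = rho * V * L = 0.322 * 154.4 * 7.9 = 392.76272
Step 2: Re = 392.76272 / 1.85e-05
Step 3: Re = 2.1230e+07

2.1230e+07


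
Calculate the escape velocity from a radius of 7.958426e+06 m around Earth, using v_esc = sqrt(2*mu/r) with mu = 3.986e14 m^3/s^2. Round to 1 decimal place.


Step 1: 2*mu/r = 2 * 3.986e14 / 7.958426e+06 = 100170561.3648
Step 2: v_esc = sqrt(100170561.3648) = 10008.5 m/s

10008.5


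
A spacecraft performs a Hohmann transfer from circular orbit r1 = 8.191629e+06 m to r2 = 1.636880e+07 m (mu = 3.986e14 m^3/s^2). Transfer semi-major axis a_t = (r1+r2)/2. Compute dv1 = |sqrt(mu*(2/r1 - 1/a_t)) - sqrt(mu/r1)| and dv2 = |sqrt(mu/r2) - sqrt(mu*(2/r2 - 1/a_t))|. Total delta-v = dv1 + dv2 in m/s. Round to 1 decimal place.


Step 1: Transfer semi-major axis a_t = (8.191629e+06 + 1.636880e+07) / 2 = 1.228021e+07 m
Step 2: v1 (circular at r1) = sqrt(mu/r1) = 6975.63 m/s
Step 3: v_t1 = sqrt(mu*(2/r1 - 1/a_t)) = 8053.58 m/s
Step 4: dv1 = |8053.58 - 6975.63| = 1077.95 m/s
Step 5: v2 (circular at r2) = 4934.69 m/s, v_t2 = 4030.35 m/s
Step 6: dv2 = |4934.69 - 4030.35| = 904.35 m/s
Step 7: Total delta-v = 1077.95 + 904.35 = 1982.3 m/s

1982.3


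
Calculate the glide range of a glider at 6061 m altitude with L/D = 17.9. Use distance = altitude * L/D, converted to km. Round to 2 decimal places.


Step 1: Glide distance = altitude * L/D = 6061 * 17.9 = 108491.9 m
Step 2: Convert to km: 108491.9 / 1000 = 108.49 km

108.49


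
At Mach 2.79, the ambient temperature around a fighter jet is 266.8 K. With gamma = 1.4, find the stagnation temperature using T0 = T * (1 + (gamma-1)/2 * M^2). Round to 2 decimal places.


Step 1: (gamma-1)/2 = 0.2
Step 2: M^2 = 7.7841
Step 3: 1 + 0.2 * 7.7841 = 2.55682
Step 4: T0 = 266.8 * 2.55682 = 682.16 K

682.16


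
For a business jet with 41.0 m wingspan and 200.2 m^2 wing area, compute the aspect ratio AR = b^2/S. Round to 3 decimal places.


Step 1: b^2 = 41.0^2 = 1681.0
Step 2: AR = 1681.0 / 200.2 = 8.397

8.397


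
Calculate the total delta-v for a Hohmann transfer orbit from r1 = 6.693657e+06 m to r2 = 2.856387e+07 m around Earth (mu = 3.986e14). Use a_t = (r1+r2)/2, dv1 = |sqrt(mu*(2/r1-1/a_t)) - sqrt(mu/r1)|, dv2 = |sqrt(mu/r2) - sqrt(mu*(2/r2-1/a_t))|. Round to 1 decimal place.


Step 1: Transfer semi-major axis a_t = (6.693657e+06 + 2.856387e+07) / 2 = 1.762876e+07 m
Step 2: v1 (circular at r1) = sqrt(mu/r1) = 7716.79 m/s
Step 3: v_t1 = sqrt(mu*(2/r1 - 1/a_t)) = 9822.78 m/s
Step 4: dv1 = |9822.78 - 7716.79| = 2105.99 m/s
Step 5: v2 (circular at r2) = 3735.6 m/s, v_t2 = 2301.87 m/s
Step 6: dv2 = |3735.6 - 2301.87| = 1433.73 m/s
Step 7: Total delta-v = 2105.99 + 1433.73 = 3539.7 m/s

3539.7


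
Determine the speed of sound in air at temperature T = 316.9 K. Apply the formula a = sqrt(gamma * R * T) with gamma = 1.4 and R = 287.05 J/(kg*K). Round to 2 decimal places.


Step 1: gamma * R * T = 1.4 * 287.05 * 316.9 = 127352.603
Step 2: a = sqrt(127352.603) = 356.86 m/s

356.86


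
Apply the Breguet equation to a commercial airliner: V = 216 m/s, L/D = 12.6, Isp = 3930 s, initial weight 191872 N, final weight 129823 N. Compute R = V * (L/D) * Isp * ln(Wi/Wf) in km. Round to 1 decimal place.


Step 1: Coefficient = V * (L/D) * Isp = 216 * 12.6 * 3930 = 10695888.0 m
Step 2: Wi/Wf = 191872 / 129823 = 1.477951
Step 3: ln(1.477951) = 0.390656
Step 4: R = 10695888.0 * 0.390656 = 4178418.2 m = 4178.4 km

4178.4


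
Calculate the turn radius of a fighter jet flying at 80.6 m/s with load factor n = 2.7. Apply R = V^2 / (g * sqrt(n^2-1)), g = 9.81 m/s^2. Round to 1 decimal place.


Step 1: V^2 = 80.6^2 = 6496.36
Step 2: n^2 - 1 = 2.7^2 - 1 = 6.29
Step 3: sqrt(6.29) = 2.507987
Step 4: R = 6496.36 / (9.81 * 2.507987) = 264.0 m

264.0


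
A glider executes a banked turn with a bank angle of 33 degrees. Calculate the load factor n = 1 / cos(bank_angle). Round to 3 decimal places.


Step 1: Convert 33 degrees to radians = 0.575959
Step 2: cos(33 deg) = 0.838671
Step 3: n = 1 / 0.838671 = 1.192

1.192


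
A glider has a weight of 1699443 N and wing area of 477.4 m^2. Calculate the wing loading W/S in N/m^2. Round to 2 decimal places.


Step 1: Wing loading = W / S = 1699443 / 477.4
Step 2: Wing loading = 3559.79 N/m^2

3559.79


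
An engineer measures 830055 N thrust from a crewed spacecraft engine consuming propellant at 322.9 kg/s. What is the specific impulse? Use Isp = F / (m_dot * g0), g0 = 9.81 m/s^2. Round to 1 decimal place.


Step 1: m_dot * g0 = 322.9 * 9.81 = 3167.65
Step 2: Isp = 830055 / 3167.65 = 262.0 s

262.0


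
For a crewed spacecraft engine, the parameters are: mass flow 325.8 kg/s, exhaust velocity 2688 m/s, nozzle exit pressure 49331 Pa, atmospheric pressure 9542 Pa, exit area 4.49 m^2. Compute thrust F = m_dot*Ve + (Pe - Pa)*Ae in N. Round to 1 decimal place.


Step 1: Momentum thrust = m_dot * Ve = 325.8 * 2688 = 875750.4 N
Step 2: Pressure thrust = (Pe - Pa) * Ae = (49331 - 9542) * 4.49 = 178652.61 N
Step 3: Total thrust F = 875750.4 + 178652.61 = 1054403.0 N

1054403.0


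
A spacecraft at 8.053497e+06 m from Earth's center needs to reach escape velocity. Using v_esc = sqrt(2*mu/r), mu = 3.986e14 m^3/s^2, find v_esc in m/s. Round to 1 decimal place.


Step 1: 2*mu/r = 2 * 3.986e14 / 8.053497e+06 = 98988054.506
Step 2: v_esc = sqrt(98988054.506) = 9949.3 m/s

9949.3


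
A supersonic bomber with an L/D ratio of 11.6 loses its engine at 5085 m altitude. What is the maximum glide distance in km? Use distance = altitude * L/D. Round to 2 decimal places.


Step 1: Glide distance = altitude * L/D = 5085 * 11.6 = 58986.0 m
Step 2: Convert to km: 58986.0 / 1000 = 58.99 km

58.99


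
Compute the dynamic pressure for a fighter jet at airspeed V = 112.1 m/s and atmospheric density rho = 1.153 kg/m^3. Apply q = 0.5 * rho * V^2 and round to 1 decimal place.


Step 1: V^2 = 112.1^2 = 12566.41
Step 2: q = 0.5 * 1.153 * 12566.41
Step 3: q = 7244.5 Pa

7244.5


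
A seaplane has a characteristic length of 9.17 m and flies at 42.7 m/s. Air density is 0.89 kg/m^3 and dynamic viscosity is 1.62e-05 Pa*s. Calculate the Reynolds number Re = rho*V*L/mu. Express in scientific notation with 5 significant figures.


Step 1: Numerator = rho * V * L = 0.89 * 42.7 * 9.17 = 348.48751
Step 2: Re = 348.48751 / 1.62e-05
Step 3: Re = 2.1512e+07

2.1512e+07


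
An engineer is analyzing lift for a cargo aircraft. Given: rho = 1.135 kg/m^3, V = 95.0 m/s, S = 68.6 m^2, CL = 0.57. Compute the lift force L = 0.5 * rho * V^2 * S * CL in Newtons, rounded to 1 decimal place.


Step 1: Calculate dynamic pressure q = 0.5 * 1.135 * 95.0^2 = 0.5 * 1.135 * 9025.0 = 5121.6875 Pa
Step 2: Multiply by wing area and lift coefficient: L = 5121.6875 * 68.6 * 0.57
Step 3: L = 351347.7625 * 0.57 = 200268.2 N

200268.2


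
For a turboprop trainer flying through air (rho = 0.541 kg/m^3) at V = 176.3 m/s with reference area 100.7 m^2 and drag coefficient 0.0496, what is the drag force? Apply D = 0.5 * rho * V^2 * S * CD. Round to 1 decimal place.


Step 1: Dynamic pressure q = 0.5 * 0.541 * 176.3^2 = 8407.5971 Pa
Step 2: Drag D = q * S * CD = 8407.5971 * 100.7 * 0.0496
Step 3: D = 41993.6 N

41993.6


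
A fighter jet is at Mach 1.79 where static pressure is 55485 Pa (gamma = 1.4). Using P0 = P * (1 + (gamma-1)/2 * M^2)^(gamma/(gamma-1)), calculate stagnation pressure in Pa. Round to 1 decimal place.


Step 1: (gamma-1)/2 * M^2 = 0.2 * 3.2041 = 0.64082
Step 2: 1 + 0.64082 = 1.64082
Step 3: Exponent gamma/(gamma-1) = 3.5
Step 4: P0 = 55485 * 1.64082^3.5 = 313970.5 Pa

313970.5


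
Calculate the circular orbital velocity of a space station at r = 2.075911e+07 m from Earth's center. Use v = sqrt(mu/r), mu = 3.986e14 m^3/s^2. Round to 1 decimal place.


Step 1: mu / r = 3.986e14 / 2.075911e+07 = 19201208.5297
Step 2: v = sqrt(19201208.5297) = 4381.9 m/s

4381.9


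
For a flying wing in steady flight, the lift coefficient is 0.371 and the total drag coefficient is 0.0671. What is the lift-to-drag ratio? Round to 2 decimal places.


Step 1: L/D = CL / CD = 0.371 / 0.0671
Step 2: L/D = 5.53

5.53
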